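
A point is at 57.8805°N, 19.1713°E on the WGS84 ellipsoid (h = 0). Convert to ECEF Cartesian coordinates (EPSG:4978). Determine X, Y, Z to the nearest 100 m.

WGS84: a = 6378137 m, e² = 0.006694380; N(φ) = a/√(1−e²sin²φ) = 6393506.088 m.
X = (N+h)·cosφ·cosλ = 3210818.934 m; Y = (N+h)·cosφ·sinλ = 1116322.397 m; Z = (N(1−e²)+h)·sinφ = 5378672.996 m.

X 3210800 m, Y 1116300 m, Z 5378700 m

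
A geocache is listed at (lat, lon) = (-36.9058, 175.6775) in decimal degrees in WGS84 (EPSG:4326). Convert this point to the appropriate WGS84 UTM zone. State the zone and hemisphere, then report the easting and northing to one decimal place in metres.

Longitude 175.6775° lies in the 6° band [174°, 180°), giving zone 60; latitude is south of the equator, so 60S.
Zone 60 central meridian λ₀ = 6×60 − 183 = 177°; Δλ = -1.3225°.
Transverse Mercator on WGS84 with k₀ = 0.9996 gives E = 382181.205 m, N = 5914760.847 m.

Zone 60S: E 382181.2 m, N 5914760.8 m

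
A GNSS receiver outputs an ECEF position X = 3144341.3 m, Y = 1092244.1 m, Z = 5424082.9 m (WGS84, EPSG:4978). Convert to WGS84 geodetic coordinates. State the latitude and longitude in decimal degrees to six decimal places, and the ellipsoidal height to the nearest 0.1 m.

lat 58.634700°, lon 19.155600°, h 1423.4 m

λ = atan2(Y, X) = 19.15559988°; p = √(X²+Y²) = 3328645.3 m.
Bowring's method on WGS84 (a = 6378137 m, b = 6356752.314 m) gives φ = 58.63470037°, h = 1423.389 m.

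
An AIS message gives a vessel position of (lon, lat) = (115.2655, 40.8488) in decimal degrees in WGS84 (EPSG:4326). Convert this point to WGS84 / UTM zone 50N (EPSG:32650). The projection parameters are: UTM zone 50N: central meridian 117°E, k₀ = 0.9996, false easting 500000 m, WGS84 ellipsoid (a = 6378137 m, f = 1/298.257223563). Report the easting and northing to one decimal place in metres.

Zone 50 central meridian λ₀ = 6×50 − 183 = 117°; Δλ = -1.7345°.
Transverse Mercator on WGS84 with k₀ = 0.9996 gives E = 353789.779 m, N = 4523420.393 m.

E 353789.8 m, N 4523420.4 m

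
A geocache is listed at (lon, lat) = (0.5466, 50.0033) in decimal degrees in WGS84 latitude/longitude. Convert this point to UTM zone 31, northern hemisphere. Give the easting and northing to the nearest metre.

Zone 31 central meridian λ₀ = 6×31 − 183 = 3°; Δλ = -2.4534°.
Transverse Mercator on WGS84 with k₀ = 0.9996 gives E = 324193.323 m, N = 5541881.961 m.

E 324193 m, N 5541882 m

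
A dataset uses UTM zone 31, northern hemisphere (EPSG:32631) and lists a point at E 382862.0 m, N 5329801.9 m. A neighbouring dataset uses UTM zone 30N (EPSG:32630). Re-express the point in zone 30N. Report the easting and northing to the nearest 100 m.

UTM 31N → geographic: φ = 48.11070014°, λ = 1.42630008°.
UTM 30N (λ₀ = -3°) forward: E = 829439.702 m, N = 5338086.259 m.

E 829400 m, N 5338100 m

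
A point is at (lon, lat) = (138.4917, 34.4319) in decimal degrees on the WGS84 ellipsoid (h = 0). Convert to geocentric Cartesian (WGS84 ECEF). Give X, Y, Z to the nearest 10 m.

WGS84: a = 6378137 m, e² = 0.006694380; N(φ) = a/√(1−e²sin²φ) = 6384973.346 m.
X = (N+h)·cosφ·cosλ = -3943733.803 m; Y = (N+h)·cosφ·sinλ = 3490139.539 m; Z = (N(1−e²)+h)·sinφ = 3586063.629 m.

X -3943730 m, Y 3490140 m, Z 3586060 m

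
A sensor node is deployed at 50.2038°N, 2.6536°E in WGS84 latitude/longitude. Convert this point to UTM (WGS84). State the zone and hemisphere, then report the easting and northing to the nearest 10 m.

Longitude 2.6536° lies in the 6° band [0°, 6°), giving zone 31; latitude is north of the equator, so 31N.
Zone 31 central meridian λ₀ = 6×31 − 183 = 3°; Δλ = -0.3464°.
Transverse Mercator on WGS84 with k₀ = 0.9996 gives E = 475279.654 m, N = 5561347.934 m.

Zone 31N: E 475280 m, N 5561350 m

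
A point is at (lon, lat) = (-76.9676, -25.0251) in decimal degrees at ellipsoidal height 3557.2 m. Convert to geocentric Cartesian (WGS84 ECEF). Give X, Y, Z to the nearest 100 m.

X 1304800 m, Y -5637000 m, Z -2683100 m

WGS84: a = 6378137 m, e² = 0.006694380; N(φ) = a/√(1−e²sin²φ) = 6381960.637 m.
X = (N+h)·cosφ·cosλ = 1304768.569 m; Y = (N+h)·cosφ·sinλ = -5637028.456 m; Z = (N(1−e²)+h)·sinφ = -2683098.857 m.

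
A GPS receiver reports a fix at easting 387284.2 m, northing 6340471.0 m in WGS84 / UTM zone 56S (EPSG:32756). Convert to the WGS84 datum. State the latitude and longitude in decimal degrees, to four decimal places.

Zone 56S: λ₀ = 153°, k₀ = 0.9996, false easting 500000 m, false northing 10000000 m.
Meridian distance M = (N − FN)/k₀ = -3660993.4 m.
Inverse transverse Mercator on WGS84 gives φ = -33.06849966°, λ = 151.79249976°.

lat -33.0685°, lon 151.7925°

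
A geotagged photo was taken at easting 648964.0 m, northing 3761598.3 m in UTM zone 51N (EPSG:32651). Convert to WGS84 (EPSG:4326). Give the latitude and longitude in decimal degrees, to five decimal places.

lat 33.98440°, lon 124.61270°

Zone 51N: λ₀ = 123°, k₀ = 0.9996, false easting 500000 m.
Meridian distance M = (N − FN)/k₀ = 3763103.5 m.
Inverse transverse Mercator on WGS84 gives φ = 33.98439992°, λ = 124.61269992°.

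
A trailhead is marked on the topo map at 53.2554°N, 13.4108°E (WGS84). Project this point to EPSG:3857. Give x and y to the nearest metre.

Web Mercator is spherical with R = a = 6378137 m.
x = R·λ = 6378137 × 0.234062615 = 1492883.427 m.
y = R·ln tan(π/4 + φ/2) = 6378137 × 1.102262376 = 7030380.447 m.

x 1492883 m, y 7030380 m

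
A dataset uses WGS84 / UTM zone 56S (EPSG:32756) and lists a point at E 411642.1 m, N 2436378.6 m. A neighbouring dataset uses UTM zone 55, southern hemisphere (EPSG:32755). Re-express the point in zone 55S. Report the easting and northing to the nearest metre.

E 660499 m, N 2432869 m

UTM 56S → geographic: φ = -68.17249978°, λ = 150.87019973°.
UTM 55S (λ₀ = 147°) forward: E = 660499.314 m, N = 2432868.806 m.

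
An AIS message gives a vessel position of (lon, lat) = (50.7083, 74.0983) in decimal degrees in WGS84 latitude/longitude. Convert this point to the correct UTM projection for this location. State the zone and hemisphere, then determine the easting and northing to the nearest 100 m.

Zone 39N: E 491100 m, N 8223000 m

Longitude 50.7083° lies in the 6° band [48°, 54°), giving zone 39; latitude is north of the equator, so 39N.
Zone 39 central meridian λ₀ = 6×39 − 183 = 51°; Δλ = -0.2917°.
Transverse Mercator on WGS84 with k₀ = 0.9996 gives E = 491079.028 m, N = 8223026.686 m.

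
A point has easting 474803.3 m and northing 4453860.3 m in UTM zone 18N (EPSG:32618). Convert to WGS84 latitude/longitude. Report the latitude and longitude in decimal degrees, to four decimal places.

lat 40.2348°, lon -75.2962°

Zone 18N: λ₀ = -75°, k₀ = 0.9996, false easting 500000 m.
Meridian distance M = (N − FN)/k₀ = 4455642.6 m.
Inverse transverse Mercator on WGS84 gives φ = 40.23479982°, λ = -75.29619941°.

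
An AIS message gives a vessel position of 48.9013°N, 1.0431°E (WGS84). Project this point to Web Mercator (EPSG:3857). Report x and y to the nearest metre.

Web Mercator is spherical with R = a = 6378137 m.
x = R·λ = 6378137 × 0.018205529 = 116117.361 m.
y = R·ln tan(π/4 + φ/2) = 6378137 × 0.981184730 = 6258130.633 m.

x 116117 m, y 6258131 m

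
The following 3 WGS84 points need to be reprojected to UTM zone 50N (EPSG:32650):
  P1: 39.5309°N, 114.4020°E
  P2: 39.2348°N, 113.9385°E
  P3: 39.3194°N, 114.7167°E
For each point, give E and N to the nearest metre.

P1: E 276711 m, N 4378917 m; P2: E 235752 m, N 4347301 m; P3: E 303167 m, N 4354708 m

UTM zone 50N: λ₀ = 117°, k₀ = 0.9996.
P1 (39.5309°, 114.4020°) → (276710.782, 4378917.210) m.
P2 (39.2348°, 113.9385°) → (235752.361, 4347300.801) m.
P3 (39.3194°, 114.7167°) → (303166.659, 4354707.602) m.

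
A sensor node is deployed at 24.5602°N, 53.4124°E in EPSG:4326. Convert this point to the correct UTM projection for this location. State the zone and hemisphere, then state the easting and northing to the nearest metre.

Longitude 53.4124° lies in the 6° band [48°, 54°), giving zone 39; latitude is north of the equator, so 39N.
Zone 39 central meridian λ₀ = 6×39 − 183 = 51°; Δλ = +2.4124°.
Transverse Mercator on WGS84 with k₀ = 0.9996 gives E = 744341.540 m, N = 2718389.666 m.

Zone 39N: E 744342 m, N 2718390 m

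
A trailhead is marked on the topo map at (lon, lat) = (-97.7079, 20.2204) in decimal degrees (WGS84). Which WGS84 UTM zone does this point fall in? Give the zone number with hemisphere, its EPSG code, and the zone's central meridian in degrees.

Zone 14N (EPSG:32614), central meridian -99°

UTM zone = ⌊(λ + 180)/6⌋ + 1; -97.7079° ∈ [-102°, -96°) → zone 14.
Hemisphere: N (φ ≥ 0).
Central meridian λ₀ = 6×14 − 183 = -99°.
EPSG code: 32614.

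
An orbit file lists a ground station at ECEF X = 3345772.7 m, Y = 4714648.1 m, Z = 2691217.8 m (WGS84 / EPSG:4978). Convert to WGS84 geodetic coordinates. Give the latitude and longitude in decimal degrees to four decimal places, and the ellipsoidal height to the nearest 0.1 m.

lat 25.1101°, lon 54.6384°, h 2579.8 m

λ = atan2(Y, X) = 54.63839966°; p = √(X²+Y²) = 5781185.1 m.
Bowring's method on WGS84 (a = 6378137 m, b = 6356752.314 m) gives φ = 25.11010037°, h = 2579.801 m.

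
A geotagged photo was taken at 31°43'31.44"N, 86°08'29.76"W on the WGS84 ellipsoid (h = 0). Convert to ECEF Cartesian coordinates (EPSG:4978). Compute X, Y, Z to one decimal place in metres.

WGS84: a = 6378137 m, e² = 0.006694380; N(φ) = a/√(1−e²sin²φ) = 6384048.523 m.
X = (N+h)·cosφ·cosλ = 365398.435 m; Y = (N+h)·cosφ·sinλ = -5417823.774 m; Z = (N(1−e²)+h)·sinφ = 3334570.770 m.

X 365398.4 m, Y -5417823.8 m, Z 3334570.8 m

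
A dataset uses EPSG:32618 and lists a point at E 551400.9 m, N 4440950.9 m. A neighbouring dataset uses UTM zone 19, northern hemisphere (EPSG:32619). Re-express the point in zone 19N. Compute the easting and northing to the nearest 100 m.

UTM 18N → geographic: φ = 40.11730045°, λ = -74.39680027°.
UTM 19N (λ₀ = -69°) forward: E = 40003.829 m, N = 4454758.426 m.

E 40000 m, N 4454800 m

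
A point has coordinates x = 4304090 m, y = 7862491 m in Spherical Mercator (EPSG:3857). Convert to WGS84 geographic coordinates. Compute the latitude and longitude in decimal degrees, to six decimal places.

lat 57.497502°, lon 38.664298°

R = 6378137 m. λ = x/R = 38.66429831°.
φ = 2·arctan(exp(y/R)) − 90° = 2·arctan(3.43057) − 90° = 57.49750207°.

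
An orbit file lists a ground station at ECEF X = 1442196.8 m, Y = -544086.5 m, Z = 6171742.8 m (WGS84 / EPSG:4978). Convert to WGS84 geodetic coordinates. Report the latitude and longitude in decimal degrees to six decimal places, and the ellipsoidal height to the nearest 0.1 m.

lat 76.067200°, lon -20.669601°, h 3316.4 m

λ = atan2(Y, X) = -20.66960091°; p = √(X²+Y²) = 1541415.5 m.
Bowring's method on WGS84 (a = 6378137 m, b = 6356752.314 m) gives φ = 76.06719955°, h = 3316.362 m.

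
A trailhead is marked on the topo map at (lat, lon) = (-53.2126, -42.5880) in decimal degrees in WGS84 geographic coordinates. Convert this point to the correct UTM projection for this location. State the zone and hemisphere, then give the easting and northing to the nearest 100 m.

Zone 23S: E 661100 m, N 4101400 m

Longitude -42.5880° lies in the 6° band [-48°, -42°), giving zone 23; latitude is south of the equator, so 23S.
Zone 23 central meridian λ₀ = 6×23 − 183 = -45°; Δλ = +2.4120°.
Transverse Mercator on WGS84 with k₀ = 0.9996 gives E = 661060.545 m, N = 4101363.345 m.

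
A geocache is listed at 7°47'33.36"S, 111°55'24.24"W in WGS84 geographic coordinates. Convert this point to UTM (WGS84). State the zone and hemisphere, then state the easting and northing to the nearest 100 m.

Longitude -111.9234° lies in the 6° band [-114°, -108°), giving zone 12; latitude is south of the equator, so 12S.
Zone 12 central meridian λ₀ = 6×12 − 183 = -111°; Δλ = -0.9234°.
Transverse Mercator on WGS84 with k₀ = 0.9996 gives E = 398187.031 m, N = 9138519.179 m.

Zone 12S: E 398200 m, N 9138500 m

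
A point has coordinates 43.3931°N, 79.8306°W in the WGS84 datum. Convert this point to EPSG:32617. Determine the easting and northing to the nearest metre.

Zone 17 central meridian λ₀ = 6×17 − 183 = -81°; Δλ = +1.1694°.
Transverse Mercator on WGS84 with k₀ = 0.9996 gives E = 594706.366 m, N = 4805133.402 m.

E 594706 m, N 4805133 m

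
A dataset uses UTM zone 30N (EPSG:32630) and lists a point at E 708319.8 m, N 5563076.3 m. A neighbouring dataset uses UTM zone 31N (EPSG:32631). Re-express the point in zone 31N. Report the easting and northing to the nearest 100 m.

UTM 30N → geographic: φ = 50.18319973°, λ = -0.08189968°.
UTM 31N (λ₀ = 3°) forward: E = 279988.726 m, N = 5563546.933 m.

E 280000 m, N 5563500 m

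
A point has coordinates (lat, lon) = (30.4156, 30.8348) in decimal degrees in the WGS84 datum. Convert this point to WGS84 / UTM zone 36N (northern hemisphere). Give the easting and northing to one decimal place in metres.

Zone 36 central meridian λ₀ = 6×36 − 183 = 33°; Δλ = -2.1652°.
Transverse Mercator on WGS84 with k₀ = 0.9996 gives E = 292022.798 m, N = 3366828.745 m.

E 292022.8 m, N 3366828.7 m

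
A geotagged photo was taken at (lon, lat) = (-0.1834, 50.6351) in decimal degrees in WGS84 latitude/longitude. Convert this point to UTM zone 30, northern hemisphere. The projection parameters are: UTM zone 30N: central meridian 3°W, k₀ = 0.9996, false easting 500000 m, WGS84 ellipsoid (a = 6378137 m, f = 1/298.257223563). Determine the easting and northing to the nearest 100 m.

E 699200 m, N 5613000 m

Zone 30 central meridian λ₀ = 6×30 − 183 = -3°; Δλ = +2.8166°.
Transverse Mercator on WGS84 with k₀ = 0.9996 gives E = 699170.251 m, N = 5613034.107 m.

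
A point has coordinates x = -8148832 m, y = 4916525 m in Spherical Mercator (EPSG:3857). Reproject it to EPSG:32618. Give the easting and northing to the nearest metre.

Web Mercator inverse (R = 6378137 m) → φ = 40.34719686°, λ = -73.20220333°.
UTM 18N forward: E = 652683.439 m, N = 4467844.941 m.

E 652683 m, N 4467845 m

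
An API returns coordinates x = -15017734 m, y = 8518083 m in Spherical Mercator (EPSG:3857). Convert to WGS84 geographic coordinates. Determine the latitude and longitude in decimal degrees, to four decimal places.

R = 6378137 m. λ = x/R = -134.90659985°.
φ = 2·arctan(exp(y/R)) − 90° = 2·arctan(3.80194) − 90° = 60.52730065°.

lat 60.5273°, lon -134.9066°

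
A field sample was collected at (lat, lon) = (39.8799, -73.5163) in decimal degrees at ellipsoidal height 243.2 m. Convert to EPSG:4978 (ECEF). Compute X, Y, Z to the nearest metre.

X 1390751 m, Y -4700008 m, Z 4067917 m

WGS84: a = 6378137 m, e² = 0.006694380; N(φ) = a/√(1−e²sin²φ) = 6386931.929 m.
X = (N+h)·cosφ·cosλ = 1390751.436 m; Y = (N+h)·cosφ·sinλ = -4700007.787 m; Z = (N(1−e²)+h)·sinφ = 4067917.236 m.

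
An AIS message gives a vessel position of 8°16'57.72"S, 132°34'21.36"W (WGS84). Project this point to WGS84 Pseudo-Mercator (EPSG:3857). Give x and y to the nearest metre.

Web Mercator is spherical with R = a = 6378137 m.
x = R·λ = 6378137 × -2.313828368 = -14757914.325 m.
y = R·ln tan(π/4 + φ/2) = 6378137 × -0.145066529 = -925254.198 m.

x -14757914 m, y -925254 m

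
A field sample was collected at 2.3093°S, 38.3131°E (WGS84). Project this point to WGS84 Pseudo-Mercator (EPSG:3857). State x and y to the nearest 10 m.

Web Mercator is spherical with R = a = 6378137 m.
x = R·λ = 6378137 × 0.668689742 = 4264994.783 m.
y = R·ln tan(π/4 + φ/2) = 6378137 × -0.040315805 = -257139.729 m.

x 4264990 m, y -257140 m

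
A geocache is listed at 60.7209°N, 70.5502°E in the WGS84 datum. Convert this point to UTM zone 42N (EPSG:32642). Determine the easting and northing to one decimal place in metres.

Zone 42 central meridian λ₀ = 6×42 − 183 = 69°; Δλ = +1.5502°.
Transverse Mercator on WGS84 with k₀ = 0.9996 gives E = 584573.117 m, N = 6732698.611 m.

E 584573.1 m, N 6732698.6 m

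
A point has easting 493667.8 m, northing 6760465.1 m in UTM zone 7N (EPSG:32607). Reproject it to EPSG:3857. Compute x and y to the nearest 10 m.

Unproject from UTM 7N (λ₀ = -141°) → φ = 60.97910027°, λ = -141.11700004°.
Web Mercator (R = 6378137 m): x = -15709072.587 m, y = 8621025.889 m.

x -15709070 m, y 8621030 m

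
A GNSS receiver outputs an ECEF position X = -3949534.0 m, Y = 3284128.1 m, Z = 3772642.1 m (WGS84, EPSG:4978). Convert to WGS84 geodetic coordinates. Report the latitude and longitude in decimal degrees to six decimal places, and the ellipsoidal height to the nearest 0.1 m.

λ = atan2(Y, X) = 140.25570010°; p = √(X²+Y²) = 5136566.6 m.
Bowring's method on WGS84 (a = 6378137 m, b = 6356752.314 m) gives φ = 36.479800499°, h = 2539.164 m.

lat 36.479800°, lon 140.255700°, h 2539.2 m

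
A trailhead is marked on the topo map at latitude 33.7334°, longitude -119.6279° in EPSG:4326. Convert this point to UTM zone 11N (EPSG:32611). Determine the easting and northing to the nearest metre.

E 256531 m, N 3735698 m

Zone 11 central meridian λ₀ = 6×11 − 183 = -117°; Δλ = -2.6279°.
Transverse Mercator on WGS84 with k₀ = 0.9996 gives E = 256530.648 m, N = 3735698.486 m.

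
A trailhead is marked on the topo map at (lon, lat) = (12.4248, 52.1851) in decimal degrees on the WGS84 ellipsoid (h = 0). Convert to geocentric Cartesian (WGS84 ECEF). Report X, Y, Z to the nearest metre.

WGS84: a = 6378137 m, e² = 0.006694380; N(φ) = a/√(1−e²sin²φ) = 6391502.555 m.
X = (N+h)·cosφ·cosλ = 3826931.043 m; Y = (N+h)·cosφ·sinλ = 843142.054 m; Z = (N(1−e²)+h)·sinφ = 5015457.217 m.

X 3826931 m, Y 843142 m, Z 5015457 m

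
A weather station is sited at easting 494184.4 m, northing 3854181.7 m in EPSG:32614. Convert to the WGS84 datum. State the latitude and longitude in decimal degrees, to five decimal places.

lat 34.82990°, lon -99.06360°

Zone 14N: λ₀ = -99°, k₀ = 0.9996, false easting 500000 m.
Meridian distance M = (N − FN)/k₀ = 3855724.0 m.
Inverse transverse Mercator on WGS84 gives φ = 34.82989974°, λ = -99.06360011°.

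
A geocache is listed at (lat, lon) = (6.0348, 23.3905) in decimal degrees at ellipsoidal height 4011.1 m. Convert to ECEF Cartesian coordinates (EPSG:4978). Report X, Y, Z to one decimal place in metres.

WGS84: a = 6378137 m, e² = 0.006694380; N(φ) = a/√(1−e²sin²φ) = 6378372.978 m.
X = (N+h)·cosφ·cosλ = 5825419.634 m; Y = (N+h)·cosφ·sinλ = 2519737.499 m; Z = (N(1−e²)+h)·sinφ = 666506.860 m.

X 5825419.6 m, Y 2519737.5 m, Z 666506.9 m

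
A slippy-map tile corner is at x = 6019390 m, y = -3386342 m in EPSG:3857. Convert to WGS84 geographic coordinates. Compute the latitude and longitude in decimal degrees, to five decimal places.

R = 6378137 m. λ = x/R = 54.07310038°.
φ = 2·arctan(exp(y/R)) − 90° = 2·arctan(0.58806) − 90° = -29.08400233°.

lat -29.08400°, lon 54.07310°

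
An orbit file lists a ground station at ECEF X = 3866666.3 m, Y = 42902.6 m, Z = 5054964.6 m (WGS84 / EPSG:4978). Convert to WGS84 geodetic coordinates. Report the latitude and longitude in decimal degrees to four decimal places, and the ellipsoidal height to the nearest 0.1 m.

lat 52.7706°, lon 0.6357°, h -219.3 m

λ = atan2(Y, X) = 0.63569930°; p = √(X²+Y²) = 3866904.3 m.
Bowring's method on WGS84 (a = 6378137 m, b = 6356752.314 m) gives φ = 52.77059951°, h = -219.308 m.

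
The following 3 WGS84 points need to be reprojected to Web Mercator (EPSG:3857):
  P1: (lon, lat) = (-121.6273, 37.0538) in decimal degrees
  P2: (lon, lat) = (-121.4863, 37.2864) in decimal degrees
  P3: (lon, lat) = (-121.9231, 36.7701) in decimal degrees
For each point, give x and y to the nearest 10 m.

P1: x -13539490 m, y 4446610 m; P2: x -13523790 m, y 4479100 m; P3: x -13572420 m, y 4407110 m

Web Mercator: x = R·λ, y = R·ln tan(π/4+φ/2), R = 6378137 m.
P1 (37.0538°, -121.6273°) → (-13539489.103, 4446608.469) m.
P2 (37.2864°, -121.4863°) → (-13523793.054, 4479102.795) m.
P3 (36.7701°, -121.9231°) → (-13572417.408, 4407109.955) m.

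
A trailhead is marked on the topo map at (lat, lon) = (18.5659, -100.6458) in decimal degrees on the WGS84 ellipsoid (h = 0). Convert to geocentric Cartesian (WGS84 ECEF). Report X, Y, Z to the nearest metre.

WGS84: a = 6378137 m, e² = 0.006694380; N(φ) = a/√(1−e²sin²φ) = 6380302.351 m.
X = (N+h)·cosφ·cosλ = -1117337.317 m; Y = (N+h)·cosφ·sinλ = -5944156.436 m; Z = (N(1−e²)+h)·sinφ = 2017858.177 m.

X -1117337 m, Y -5944156 m, Z 2017858 m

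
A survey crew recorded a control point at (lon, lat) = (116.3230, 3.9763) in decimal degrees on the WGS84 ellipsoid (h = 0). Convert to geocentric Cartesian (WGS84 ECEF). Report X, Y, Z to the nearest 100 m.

WGS84: a = 6378137 m, e² = 0.006694380; N(φ) = a/√(1−e²sin²φ) = 6378239.660 m.
X = (N+h)·cosφ·cosλ = -2821501.116 m; Y = (N+h)·cosφ·sinλ = 5703108.869 m; Z = (N(1−e²)+h)·sinφ = 439330.714 m.

X -2821500 m, Y 5703100 m, Z 439300 m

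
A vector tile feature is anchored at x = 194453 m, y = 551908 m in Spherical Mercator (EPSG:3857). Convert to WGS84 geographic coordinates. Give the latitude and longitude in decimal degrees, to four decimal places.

lat 4.9517°, lon 1.7468°

R = 6378137 m. λ = x/R = 1.74680102°.
φ = 2·arctan(exp(y/R)) − 90° = 2·arctan(1.09039) − 90° = 4.95169834°.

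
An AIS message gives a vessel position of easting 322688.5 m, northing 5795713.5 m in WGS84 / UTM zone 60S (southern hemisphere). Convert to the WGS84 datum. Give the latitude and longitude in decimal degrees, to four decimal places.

lat -37.9689°, lon 174.9814°

Zone 60S: λ₀ = 177°, k₀ = 0.9996, false easting 500000 m, false northing 10000000 m.
Meridian distance M = (N − FN)/k₀ = -4205968.9 m.
Inverse transverse Mercator on WGS84 gives φ = -37.96889982°, λ = 174.98140010°.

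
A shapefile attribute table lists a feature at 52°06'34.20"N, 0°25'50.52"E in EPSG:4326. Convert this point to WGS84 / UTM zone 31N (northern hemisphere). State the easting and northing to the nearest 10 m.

E 324060 m, N 5776330 m

Zone 31 central meridian λ₀ = 6×31 − 183 = 3°; Δλ = -2.5693°.
Transverse Mercator on WGS84 with k₀ = 0.9996 gives E = 324061.288 m, N = 5776331.318 m.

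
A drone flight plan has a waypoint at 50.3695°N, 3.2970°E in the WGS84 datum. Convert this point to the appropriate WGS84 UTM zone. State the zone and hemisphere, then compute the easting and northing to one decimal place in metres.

Longitude 3.2970° lies in the 6° band [0°, 6°), giving zone 31; latitude is north of the equator, so 31N.
Zone 31 central meridian λ₀ = 6×31 − 183 = 3°; Δλ = +0.2970°.
Transverse Mercator on WGS84 with k₀ = 0.9996 gives E = 521121.524 m, N = 5579756.878 m.

Zone 31N: E 521121.5 m, N 5579756.9 m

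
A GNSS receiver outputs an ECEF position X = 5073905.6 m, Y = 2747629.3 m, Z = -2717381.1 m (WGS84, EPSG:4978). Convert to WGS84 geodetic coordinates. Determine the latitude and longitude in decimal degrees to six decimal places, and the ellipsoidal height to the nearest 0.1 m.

λ = atan2(Y, X) = 28.43650044°; p = √(X²+Y²) = 5770094.0 m.
Bowring's method on WGS84 (a = 6378137 m, b = 6356752.314 m) gives φ = -25.36629990°, h = 3702.963 m.

lat -25.366300°, lon 28.436500°, h 3703.0 m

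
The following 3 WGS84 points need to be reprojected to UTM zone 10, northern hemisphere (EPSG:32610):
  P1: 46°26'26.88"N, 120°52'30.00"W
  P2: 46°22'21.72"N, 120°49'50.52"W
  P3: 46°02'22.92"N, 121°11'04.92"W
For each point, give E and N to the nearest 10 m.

UTM zone 10N: λ₀ = -123°, k₀ = 0.9996.
P1 (46.4408°, -120.8750°) → (663230.312, 5145219.312) m.
P2 (46.3727°, -120.8307°) → (666840.692, 5137745.106) m.
P3 (46.0397°, -121.1847°) → (640461.497, 5100060.401) m.

P1: E 663230 m, N 5145220 m; P2: E 666840 m, N 5137750 m; P3: E 640460 m, N 5100060 m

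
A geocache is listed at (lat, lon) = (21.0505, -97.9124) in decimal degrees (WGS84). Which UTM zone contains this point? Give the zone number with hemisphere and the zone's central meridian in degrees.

Zone 14N, central meridian -99°

UTM zone = ⌊(λ + 180)/6⌋ + 1; -97.9124° ∈ [-102°, -96°) → zone 14.
Hemisphere: N (φ ≥ 0).
Central meridian λ₀ = 6×14 − 183 = -99°.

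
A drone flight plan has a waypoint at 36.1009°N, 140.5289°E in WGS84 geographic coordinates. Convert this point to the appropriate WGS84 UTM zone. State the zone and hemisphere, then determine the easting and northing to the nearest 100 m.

Zone 54N: E 457600 m, N 3995200 m

Longitude 140.5289° lies in the 6° band [138°, 144°), giving zone 54; latitude is north of the equator, so 54N.
Zone 54 central meridian λ₀ = 6×54 − 183 = 141°; Δλ = -0.4711°.
Transverse Mercator on WGS84 with k₀ = 0.9996 gives E = 457594.882 m, N = 3995242.552 m.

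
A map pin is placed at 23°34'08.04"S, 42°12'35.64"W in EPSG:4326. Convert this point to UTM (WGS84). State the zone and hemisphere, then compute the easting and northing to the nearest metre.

Zone 23S: E 784798 m, N 7390727 m

Longitude -42.2099° lies in the 6° band [-48°, -42°), giving zone 23; latitude is south of the equator, so 23S.
Zone 23 central meridian λ₀ = 6×23 − 183 = -45°; Δλ = +2.7901°.
Transverse Mercator on WGS84 with k₀ = 0.9996 gives E = 784798.488 m, N = 7390726.703 m.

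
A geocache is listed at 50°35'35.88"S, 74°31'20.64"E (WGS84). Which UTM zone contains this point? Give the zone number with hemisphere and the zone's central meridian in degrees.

UTM zone = ⌊(λ + 180)/6⌋ + 1; 74.5224° ∈ [72°, 78°) → zone 43.
Hemisphere: S (φ < 0).
Central meridian λ₀ = 6×43 − 183 = 75°.

Zone 43S, central meridian 75°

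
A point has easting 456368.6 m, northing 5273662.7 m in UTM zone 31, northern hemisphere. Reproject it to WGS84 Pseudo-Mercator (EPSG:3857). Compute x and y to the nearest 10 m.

x 269330 m, y 6043030 m

Unproject from UTM 31N (λ₀ = 3°) → φ = 47.61490008°, λ = 2.41940025°.
Web Mercator (R = 6378137 m): x = 269326.404 m, y = 6043025.390 m.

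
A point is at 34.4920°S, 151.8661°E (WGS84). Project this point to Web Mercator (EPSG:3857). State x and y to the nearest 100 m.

Web Mercator is spherical with R = a = 6378137 m.
x = R·λ = 6378137 × 2.650563467 = 16905656.921 m.
y = R·ln tan(π/4 + φ/2) = 6378137 × -0.642046178 = -4095058.486 m.

x 16905700 m, y -4095100 m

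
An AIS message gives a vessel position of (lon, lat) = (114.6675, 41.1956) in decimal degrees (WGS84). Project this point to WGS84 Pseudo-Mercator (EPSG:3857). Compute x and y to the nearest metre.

Web Mercator is spherical with R = a = 6378137 m.
x = R·λ = 6378137 × 2.001325420 = 12764727.711 m.
y = R·ln tan(π/4 + φ/2) = 6378137 × 0.790393115 = 5041235.570 m.

x 12764728 m, y 5041236 m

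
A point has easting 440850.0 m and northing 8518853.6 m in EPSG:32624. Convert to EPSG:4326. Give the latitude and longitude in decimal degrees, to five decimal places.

lat 76.73940°, lon -41.31060°

Zone 24N: λ₀ = -39°, k₀ = 0.9996, false easting 500000 m.
Meridian distance M = (N − FN)/k₀ = 8522262.5 m.
Inverse transverse Mercator on WGS84 gives φ = 76.73940010°, λ = -41.31059928°.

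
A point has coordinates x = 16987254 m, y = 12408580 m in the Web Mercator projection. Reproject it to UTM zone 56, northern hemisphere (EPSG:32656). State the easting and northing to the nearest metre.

E 487465 m, N 8182293 m

Web Mercator inverse (R = 6378137 m) → φ = 73.73299882°, λ = 152.59909903°.
UTM 56N forward: E = 487465.415 m, N = 8182292.950 m.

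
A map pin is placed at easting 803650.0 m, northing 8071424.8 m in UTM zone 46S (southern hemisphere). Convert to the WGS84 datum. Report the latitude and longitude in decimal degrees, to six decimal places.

lat -17.422600°, lon 95.858200°

Zone 46S: λ₀ = 93°, k₀ = 0.9996, false easting 500000 m, false northing 10000000 m.
Meridian distance M = (N − FN)/k₀ = -1929346.9 m.
Inverse transverse Mercator on WGS84 gives φ = -17.42260000°, λ = 95.85819957°.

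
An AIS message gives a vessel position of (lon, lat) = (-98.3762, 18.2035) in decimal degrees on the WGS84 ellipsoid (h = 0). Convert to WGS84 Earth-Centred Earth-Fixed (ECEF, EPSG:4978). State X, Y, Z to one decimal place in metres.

X -882905.4 m, Y -5996258.1 m, Z 1979793.4 m

WGS84: a = 6378137 m, e² = 0.006694380; N(φ) = a/√(1−e²sin²φ) = 6380221.441 m.
X = (N+h)·cosφ·cosλ = -882905.434 m; Y = (N+h)·cosφ·sinλ = -5996258.147 m; Z = (N(1−e²)+h)·sinφ = 1979793.376 m.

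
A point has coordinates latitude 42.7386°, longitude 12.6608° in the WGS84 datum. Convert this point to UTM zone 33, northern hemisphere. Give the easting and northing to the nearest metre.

Zone 33 central meridian λ₀ = 6×33 − 183 = 15°; Δλ = -2.3392°.
Transverse Mercator on WGS84 with k₀ = 0.9996 gives E = 308525.127 m, N = 4734440.829 m.

E 308525 m, N 4734441 m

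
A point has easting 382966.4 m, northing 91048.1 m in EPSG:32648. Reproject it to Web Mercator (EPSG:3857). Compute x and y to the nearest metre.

x 11571461 m, y 91686 m

Unproject from UTM 48N (λ₀ = 105°) → φ = 0.82360044°, λ = 103.94820009°.
Web Mercator (R = 6378137 m): x = 11571460.703 m, y = 91685.939 m.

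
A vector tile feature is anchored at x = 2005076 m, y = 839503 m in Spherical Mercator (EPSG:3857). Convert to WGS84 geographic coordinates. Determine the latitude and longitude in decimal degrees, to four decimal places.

lat 7.5197°, lon 18.0119°

R = 6378137 m. λ = x/R = 18.01190417°.
φ = 2·arctan(exp(y/R)) − 90° = 2·arctan(1.14068) − 90° = 7.51970267°.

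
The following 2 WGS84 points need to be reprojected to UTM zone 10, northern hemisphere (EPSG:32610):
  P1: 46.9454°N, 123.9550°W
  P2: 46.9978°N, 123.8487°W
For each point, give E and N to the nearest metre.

UTM zone 10N: λ₀ = -123°, k₀ = 0.9996.
P1 (46.9454°, -123.9550°) → (427321.868, 5199539.243) m.
P2 (46.9978°, -123.8487°) → (435474.606, 5205269.142) m.

P1: E 427322 m, N 5199539 m; P2: E 435475 m, N 5205269 m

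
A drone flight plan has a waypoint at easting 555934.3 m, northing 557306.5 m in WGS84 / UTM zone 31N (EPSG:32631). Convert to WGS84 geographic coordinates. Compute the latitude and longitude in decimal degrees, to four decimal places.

lat 5.0418°, lon 3.5046°

Zone 31N: λ₀ = 3°, k₀ = 0.9996, false easting 500000 m.
Meridian distance M = (N − FN)/k₀ = 557529.5 m.
Inverse transverse Mercator on WGS84 gives φ = 5.04180041°, λ = 3.50460037°.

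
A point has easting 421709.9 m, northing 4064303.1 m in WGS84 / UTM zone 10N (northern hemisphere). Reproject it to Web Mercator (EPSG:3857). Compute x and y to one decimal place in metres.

Unproject from UTM 10N (λ₀ = -123°) → φ = 36.72120035°, λ = -123.87670030°.
Web Mercator (R = 6378137 m): x = -13789891.199 m, y = 4400316.633 m.

x -13789891.2 m, y 4400316.6 m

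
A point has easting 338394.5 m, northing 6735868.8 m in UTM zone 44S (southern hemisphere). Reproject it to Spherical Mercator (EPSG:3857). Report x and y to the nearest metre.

x 8831298 m, y -3438967 m

Unproject from UTM 44S (λ₀ = 81°) → φ = -29.49629966°, λ = 79.33290043°.
Web Mercator (R = 6378137 m): x = 8831298.079 m, y = -3438966.791 m.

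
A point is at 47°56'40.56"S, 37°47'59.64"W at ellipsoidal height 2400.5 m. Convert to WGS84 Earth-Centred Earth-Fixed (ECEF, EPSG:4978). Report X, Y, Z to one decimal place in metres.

WGS84: a = 6378137 m, e² = 0.006694380; N(φ) = a/√(1−e²sin²φ) = 6389939.346 m.
X = (N+h)·cosφ·cosλ = 3383370.506 m; Y = (N+h)·cosφ·sinλ = -2624401.722 m; Z = (N(1−e²)+h)·sinφ = -4714534.696 m.

X 3383370.5 m, Y -2624401.7 m, Z -4714534.7 m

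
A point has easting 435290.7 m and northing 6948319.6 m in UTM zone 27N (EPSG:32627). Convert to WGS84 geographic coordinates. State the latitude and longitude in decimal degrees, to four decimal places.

Zone 27N: λ₀ = -21°, k₀ = 0.9996, false easting 500000 m.
Meridian distance M = (N − FN)/k₀ = 6951100.0 m.
Inverse transverse Mercator on WGS84 gives φ = 62.65980022°, λ = -22.26289910°.

lat 62.6598°, lon -22.2629°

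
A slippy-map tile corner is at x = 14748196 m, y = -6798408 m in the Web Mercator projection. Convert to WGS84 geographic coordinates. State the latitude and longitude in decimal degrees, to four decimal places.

R = 6378137 m. λ = x/R = 132.48529880°.
φ = 2·arctan(exp(y/R)) − 90° = 2·arctan(0.34442) − 90° = -51.99050047°.

lat -51.9905°, lon 132.4853°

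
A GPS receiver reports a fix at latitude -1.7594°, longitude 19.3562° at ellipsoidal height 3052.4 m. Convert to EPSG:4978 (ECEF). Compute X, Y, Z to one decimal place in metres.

WGS84: a = 6378137 m, e² = 0.006694380; N(φ) = a/√(1−e²sin²φ) = 6378157.124 m.
X = (N+h)·cosφ·cosλ = 6017681.708 m; Y = (N+h)·cosφ·sinλ = 2113990.910 m; Z = (N(1−e²)+h)·sinφ = -194608.138 m.

X 6017681.7 m, Y 2113990.9 m, Z -194608.1 m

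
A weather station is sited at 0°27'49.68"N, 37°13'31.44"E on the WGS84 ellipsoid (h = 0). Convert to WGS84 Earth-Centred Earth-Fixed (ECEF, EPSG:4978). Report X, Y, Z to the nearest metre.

WGS84: a = 6378137 m, e² = 0.006694380; N(φ) = a/√(1−e²sin²φ) = 6378138.399 m.
X = (N+h)·cosφ·cosλ = 5078501.651 m; Y = (N+h)·cosφ·sinλ = 3858342.237 m; Z = (N(1−e²)+h)·sinφ = 51283.800 m.

X 5078502 m, Y 3858342 m, Z 51284 m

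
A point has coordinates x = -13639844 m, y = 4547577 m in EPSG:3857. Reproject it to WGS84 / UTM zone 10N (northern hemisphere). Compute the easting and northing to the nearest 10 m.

E 541500 m, N 4180870 m

Web Mercator inverse (R = 6378137 m) → φ = 37.77420163°, λ = -122.52880338°.
UTM 10N forward: E = 541496.446 m, N = 4180867.226 m.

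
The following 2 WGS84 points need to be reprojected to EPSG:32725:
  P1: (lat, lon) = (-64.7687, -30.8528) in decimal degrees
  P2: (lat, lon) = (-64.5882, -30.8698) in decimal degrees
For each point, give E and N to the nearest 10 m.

UTM zone 25S: λ₀ = -33°, k₀ = 0.9996.
P1 (-64.7687°, -30.8528°) → (602114.261, 2815591.811) m.
P2 (-64.5882°, -30.8698°) → (601982.066, 2835725.788) m.

P1: E 602110 m, N 2815590 m; P2: E 601980 m, N 2835730 m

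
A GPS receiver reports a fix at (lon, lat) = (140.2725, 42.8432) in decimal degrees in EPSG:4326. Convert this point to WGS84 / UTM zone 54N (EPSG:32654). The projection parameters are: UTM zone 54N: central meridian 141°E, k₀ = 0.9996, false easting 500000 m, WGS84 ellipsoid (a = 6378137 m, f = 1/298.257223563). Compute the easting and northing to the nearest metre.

E 440552 m, N 4743659 m

Zone 54 central meridian λ₀ = 6×54 − 183 = 141°; Δλ = -0.7275°.
Transverse Mercator on WGS84 with k₀ = 0.9996 gives E = 440551.992 m, N = 4743659.309 m.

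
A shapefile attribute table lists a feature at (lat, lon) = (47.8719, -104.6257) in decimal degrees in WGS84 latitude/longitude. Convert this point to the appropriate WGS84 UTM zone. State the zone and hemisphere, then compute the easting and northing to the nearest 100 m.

Longitude -104.6257° lies in the 6° band [-108°, -102°), giving zone 13; latitude is north of the equator, so 13N.
Zone 13 central meridian λ₀ = 6×13 − 183 = -105°; Δλ = +0.3743°.
Transverse Mercator on WGS84 with k₀ = 0.9996 gives E = 527990.128 m, N = 5302130.408 m.

Zone 13N: E 528000 m, N 5302100 m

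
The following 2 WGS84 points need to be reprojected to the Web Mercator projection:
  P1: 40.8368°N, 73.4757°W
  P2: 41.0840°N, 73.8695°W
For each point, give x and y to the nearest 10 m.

Web Mercator: x = R·λ, y = R·ln tan(π/4+φ/2), R = 6378137 m.
P1 (40.8368°, -73.4757°) → (-8179277.510, 4988299.421) m.
P2 (41.0840°, -73.8695°) → (-8223115.125, 5024739.551) m.

P1: x -8179280 m, y 4988300 m; P2: x -8223120 m, y 5024740 m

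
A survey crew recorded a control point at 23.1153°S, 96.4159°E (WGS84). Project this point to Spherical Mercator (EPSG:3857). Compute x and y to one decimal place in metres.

Web Mercator is spherical with R = a = 6378137 m.
x = R·λ = 6378137 × 1.682774906 = 10732968.892 m.
y = R·ln tan(π/4 + φ/2) = 6378137 × -0.414849695 = -2645968.190 m.

x 10732968.9 m, y -2645968.2 m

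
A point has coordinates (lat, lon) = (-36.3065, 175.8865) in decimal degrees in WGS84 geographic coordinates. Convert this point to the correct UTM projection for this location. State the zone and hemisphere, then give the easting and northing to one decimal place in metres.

Zone 60S: E 400030.8 m, N 5981480.1 m

Longitude 175.8865° lies in the 6° band [174°, 180°), giving zone 60; latitude is south of the equator, so 60S.
Zone 60 central meridian λ₀ = 6×60 − 183 = 177°; Δλ = -1.1135°.
Transverse Mercator on WGS84 with k₀ = 0.9996 gives E = 400030.766 m, N = 5981480.125 m.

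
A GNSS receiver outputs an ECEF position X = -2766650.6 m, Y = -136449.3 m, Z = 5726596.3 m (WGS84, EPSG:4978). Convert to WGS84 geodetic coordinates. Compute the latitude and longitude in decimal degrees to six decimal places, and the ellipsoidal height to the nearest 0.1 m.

λ = atan2(Y, X) = -177.17649947°; p = √(X²+Y²) = 2770013.3 m.
Bowring's method on WGS84 (a = 6378137 m, b = 6356752.314 m) gives φ = 64.33700004°, h = 567.710 m.

lat 64.337000°, lon -177.176499°, h 567.7 m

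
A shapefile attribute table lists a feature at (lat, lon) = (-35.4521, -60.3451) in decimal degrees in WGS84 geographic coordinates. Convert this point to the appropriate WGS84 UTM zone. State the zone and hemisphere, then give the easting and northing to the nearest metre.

Longitude -60.3451° lies in the 6° band [-66°, -60°), giving zone 20; latitude is south of the equator, so 20S.
Zone 20 central meridian λ₀ = 6×20 − 183 = -63°; Δλ = +2.6549°.
Transverse Mercator on WGS84 with k₀ = 0.9996 gives E = 740952.415 m, N = 6073579.570 m.

Zone 20S: E 740952 m, N 6073580 m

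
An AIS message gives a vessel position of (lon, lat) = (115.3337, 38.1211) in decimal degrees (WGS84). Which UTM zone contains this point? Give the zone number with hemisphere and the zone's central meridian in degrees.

Zone 50N, central meridian 117°

UTM zone = ⌊(λ + 180)/6⌋ + 1; 115.3337° ∈ [114°, 120°) → zone 50.
Hemisphere: N (φ ≥ 0).
Central meridian λ₀ = 6×50 − 183 = 117°.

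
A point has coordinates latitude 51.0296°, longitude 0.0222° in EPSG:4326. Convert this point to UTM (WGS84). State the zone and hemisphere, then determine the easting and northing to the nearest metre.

Zone 31N: E 291202 m, N 5657337 m

Longitude 0.0222° lies in the 6° band [0°, 6°), giving zone 31; latitude is north of the equator, so 31N.
Zone 31 central meridian λ₀ = 6×31 − 183 = 3°; Δλ = -2.9778°.
Transverse Mercator on WGS84 with k₀ = 0.9996 gives E = 291201.529 m, N = 5657336.701 m.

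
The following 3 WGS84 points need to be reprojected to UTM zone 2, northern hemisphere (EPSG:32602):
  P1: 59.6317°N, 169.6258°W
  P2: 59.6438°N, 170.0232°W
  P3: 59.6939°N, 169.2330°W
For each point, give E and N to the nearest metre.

UTM zone 2N: λ₀ = -171°, k₀ = 0.9996.
P1 (59.6317°, -169.6258°) → (577496.410, 6611197.508) m.
P2 (59.6438°, -170.0232°) → (555066.953, 6612148.149) m.
P3 (59.6939°, -169.2330°) → (599460.475, 6618646.576) m.

P1: E 577496 m, N 6611198 m; P2: E 555067 m, N 6612148 m; P3: E 599460 m, N 6618647 m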